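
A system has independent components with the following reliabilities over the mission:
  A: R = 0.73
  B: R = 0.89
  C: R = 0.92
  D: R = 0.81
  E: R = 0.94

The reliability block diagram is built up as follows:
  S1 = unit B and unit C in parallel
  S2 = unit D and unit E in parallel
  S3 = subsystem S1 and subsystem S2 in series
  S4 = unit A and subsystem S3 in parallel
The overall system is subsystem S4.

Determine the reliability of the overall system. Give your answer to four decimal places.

Parallel (B and C): 1 − (1 − 0.890000)(1 − 0.920000) = 0.991200
Parallel (D and E): 1 − (1 − 0.810000)(1 − 0.940000) = 0.988600
Series ([0.991200] and [0.988600]): 0.991200 × 0.988600 = 0.979900
Parallel (A and [0.979900]): 1 − (1 − 0.730000)(1 − 0.979900) = 0.9946

0.9946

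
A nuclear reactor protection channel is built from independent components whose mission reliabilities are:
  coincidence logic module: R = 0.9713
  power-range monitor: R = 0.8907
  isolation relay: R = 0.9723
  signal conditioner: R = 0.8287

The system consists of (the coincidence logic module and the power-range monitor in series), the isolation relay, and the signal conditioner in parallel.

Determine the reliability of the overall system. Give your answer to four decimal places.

0.9994

Series (coincidence logic module and power-range monitor): 0.971300 × 0.890700 = 0.865137
Parallel ([0.865137], isolation relay, and signal conditioner): 1 − (1 − 0.865137)(1 − 0.972300)(1 − 0.828700) = 0.9994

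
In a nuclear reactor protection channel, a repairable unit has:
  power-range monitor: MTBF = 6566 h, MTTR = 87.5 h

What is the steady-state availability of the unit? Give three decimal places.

A(power-range monitor) = MTBF/(MTBF+MTTR) = 6566/(6566+87.5) = 0.987

0.987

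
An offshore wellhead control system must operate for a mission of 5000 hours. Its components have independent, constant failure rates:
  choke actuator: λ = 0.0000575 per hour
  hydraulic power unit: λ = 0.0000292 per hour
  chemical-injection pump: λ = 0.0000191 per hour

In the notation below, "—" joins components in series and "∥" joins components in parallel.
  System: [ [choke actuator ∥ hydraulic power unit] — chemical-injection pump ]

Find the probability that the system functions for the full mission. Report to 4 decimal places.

0.8781

R(choke actuator) = exp(−0.0000575 × 5000) = 0.750137
R(hydraulic power unit) = exp(−0.0000292 × 5000) = 0.864158
R(chemical-injection pump) = exp(−0.0000191 × 5000) = 0.908918
Parallel (choke actuator and hydraulic power unit): 1 − (1 − 0.750137)(1 − 0.864158) = 0.966058
Series ([0.966058] and chemical-injection pump): 0.966058 × 0.908918 = 0.8781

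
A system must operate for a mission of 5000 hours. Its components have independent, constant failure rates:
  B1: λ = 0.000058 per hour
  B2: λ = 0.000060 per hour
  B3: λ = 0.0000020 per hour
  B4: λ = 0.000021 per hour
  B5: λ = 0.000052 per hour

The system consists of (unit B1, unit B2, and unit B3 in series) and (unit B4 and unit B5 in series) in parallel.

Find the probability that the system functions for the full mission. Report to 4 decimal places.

0.8620

R(B1) = exp(−0.000058 × 5000) = 0.748264
R(B2) = exp(−0.000060 × 5000) = 0.740818
R(B3) = exp(−0.0000020 × 5000) = 0.990050
R(B4) = exp(−0.000021 × 5000) = 0.900325
R(B5) = exp(−0.000052 × 5000) = 0.771052
Series (B1, B2, and B3): 0.748264 × 0.740818 × 0.990050 = 0.548812
Series (B4 and B5): 0.900325 × 0.771052 = 0.694197
Parallel ([0.548812] and [0.694197]): 1 − (1 − 0.548812)(1 − 0.694197) = 0.8620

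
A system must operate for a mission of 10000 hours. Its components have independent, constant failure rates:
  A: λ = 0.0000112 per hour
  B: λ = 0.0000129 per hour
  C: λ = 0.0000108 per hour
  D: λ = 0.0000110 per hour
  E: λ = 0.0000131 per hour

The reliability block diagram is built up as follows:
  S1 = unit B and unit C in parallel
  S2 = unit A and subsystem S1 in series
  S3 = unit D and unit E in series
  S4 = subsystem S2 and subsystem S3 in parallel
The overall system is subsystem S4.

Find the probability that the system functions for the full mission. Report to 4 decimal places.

0.9749

R(A) = exp(−0.0000112 × 10000) = 0.894044
R(B) = exp(−0.0000129 × 10000) = 0.878974
R(C) = exp(−0.0000108 × 10000) = 0.897628
R(D) = exp(−0.0000110 × 10000) = 0.895834
R(E) = exp(−0.0000131 × 10000) = 0.877218
Parallel (B and C): 1 − (1 − 0.878974)(1 − 0.897628) = 0.987610
Series (A and [0.987610]): 0.894044 × 0.987610 = 0.882967
Series (D and E): 0.895834 × 0.877218 = 0.785842
Parallel ([0.882967] and [0.785842]): 1 − (1 − 0.882967)(1 − 0.785842) = 0.9749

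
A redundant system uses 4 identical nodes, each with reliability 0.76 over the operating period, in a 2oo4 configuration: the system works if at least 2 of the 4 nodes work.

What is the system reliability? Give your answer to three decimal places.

R = Σ_{i=2}^{4} C(4,i) p^i (1−p)^{4−i} with p = 0.76
C(4,2)·0.76^2·0.24^2 = 0.19962
C(4,3)·0.76^3·0.24^1 = 0.42142
C(4,4)·0.76^4·0.24^0 = 0.33362
Sum = 0.955

0.955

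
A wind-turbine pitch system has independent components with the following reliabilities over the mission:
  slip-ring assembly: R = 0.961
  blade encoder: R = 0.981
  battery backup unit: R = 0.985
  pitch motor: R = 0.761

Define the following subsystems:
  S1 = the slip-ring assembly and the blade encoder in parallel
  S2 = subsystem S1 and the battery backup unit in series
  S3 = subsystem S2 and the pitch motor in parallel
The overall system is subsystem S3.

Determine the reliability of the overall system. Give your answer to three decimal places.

0.996

Parallel (slip-ring assembly and blade encoder): 1 − (1 − 0.96100)(1 − 0.98100) = 0.99926
Series ([0.99926] and battery backup unit): 0.99926 × 0.98500 = 0.98427
Parallel ([0.98427] and pitch motor): 1 − (1 − 0.98427)(1 − 0.76100) = 0.996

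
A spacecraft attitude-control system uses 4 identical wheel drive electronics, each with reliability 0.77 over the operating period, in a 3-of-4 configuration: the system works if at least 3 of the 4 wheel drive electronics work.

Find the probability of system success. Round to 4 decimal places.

R = Σ_{i=3}^{4} C(4,i) p^i (1−p)^{4−i} with p = 0.77
C(4,3)·0.77^3·0.23^1 = 0.420010
C(4,4)·0.77^4·0.23^0 = 0.351530
Sum = 0.7715

0.7715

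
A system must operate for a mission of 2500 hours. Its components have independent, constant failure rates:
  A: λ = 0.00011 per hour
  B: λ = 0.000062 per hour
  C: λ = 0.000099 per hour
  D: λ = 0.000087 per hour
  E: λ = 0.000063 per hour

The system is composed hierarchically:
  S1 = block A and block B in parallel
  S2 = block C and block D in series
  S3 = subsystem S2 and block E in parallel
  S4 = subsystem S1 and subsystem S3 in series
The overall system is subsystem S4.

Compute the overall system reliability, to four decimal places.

R(A) = exp(−0.00011 × 2500) = 0.759572
R(B) = exp(−0.000062 × 2500) = 0.856415
R(C) = exp(−0.000099 × 2500) = 0.780750
R(D) = exp(−0.000087 × 2500) = 0.804528
R(E) = exp(−0.000063 × 2500) = 0.854277
Parallel (A and B): 1 − (1 − 0.759572)(1 − 0.856415) = 0.965478
Series (C and D): 0.780750 × 0.804528 = 0.628135
Parallel ([0.628135] and E): 1 − (1 − 0.628135)(1 − 0.854277) = 0.945811
Series ([0.965478] and [0.945811]): 0.965478 × 0.945811 = 0.9132

0.9132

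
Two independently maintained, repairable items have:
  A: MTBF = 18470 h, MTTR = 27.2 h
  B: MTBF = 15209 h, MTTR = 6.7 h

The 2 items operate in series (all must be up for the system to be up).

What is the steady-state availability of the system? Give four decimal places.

A(A) = MTBF/(MTBF+MTTR) = 18470/(18470+27.2) = 0.998530
A(B) = MTBF/(MTBF+MTTR) = 15209/(15209+6.7) = 0.999560
Series availability: 0.998530 × 0.999560 = 0.9981

0.9981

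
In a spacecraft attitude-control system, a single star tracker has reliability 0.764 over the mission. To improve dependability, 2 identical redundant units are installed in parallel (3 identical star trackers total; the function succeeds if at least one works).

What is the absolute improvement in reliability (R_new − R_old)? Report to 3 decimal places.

0.223

R_before = 0.764
R_after = 1 − (1 − 0.764)^3 = 0.987
ΔR = 0.987 − 0.764 = 0.223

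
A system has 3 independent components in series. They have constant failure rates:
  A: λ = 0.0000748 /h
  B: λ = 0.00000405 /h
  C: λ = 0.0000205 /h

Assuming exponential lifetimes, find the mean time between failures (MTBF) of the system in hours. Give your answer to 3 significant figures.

10100

Series of exponential components: λ_sys = Σ λ_i
λ_sys = 0.0000748 + 0.00000405 + 0.0000205 = 9.9350e-05 /h
MTBF = 1 / λ_sys = 10100 h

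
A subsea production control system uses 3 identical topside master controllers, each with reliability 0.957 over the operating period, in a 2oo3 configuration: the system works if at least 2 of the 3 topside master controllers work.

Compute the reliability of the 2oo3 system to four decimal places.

R = Σ_{i=2}^{3} C(3,i) p^i (1−p)^{3−i} with p = 0.957
C(3,2)·0.957^2·0.043^1 = 0.118145
C(3,3)·0.957^3·0.043^0 = 0.876467
Sum = 0.9946

0.9946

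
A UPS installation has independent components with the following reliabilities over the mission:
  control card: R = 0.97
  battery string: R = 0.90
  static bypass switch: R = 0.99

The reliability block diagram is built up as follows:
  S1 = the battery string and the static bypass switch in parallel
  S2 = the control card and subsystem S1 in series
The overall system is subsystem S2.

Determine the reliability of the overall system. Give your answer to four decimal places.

0.9690

Parallel (battery string and static bypass switch): 1 − (1 − 0.900000)(1 − 0.990000) = 0.999000
Series (control card and [0.999000]): 0.970000 × 0.999000 = 0.9690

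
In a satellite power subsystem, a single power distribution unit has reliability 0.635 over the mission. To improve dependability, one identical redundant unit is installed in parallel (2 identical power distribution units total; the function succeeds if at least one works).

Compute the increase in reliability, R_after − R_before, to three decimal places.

0.232

R_before = 0.635
R_after = 1 − (1 − 0.635)^2 = 0.867
ΔR = 0.867 − 0.635 = 0.232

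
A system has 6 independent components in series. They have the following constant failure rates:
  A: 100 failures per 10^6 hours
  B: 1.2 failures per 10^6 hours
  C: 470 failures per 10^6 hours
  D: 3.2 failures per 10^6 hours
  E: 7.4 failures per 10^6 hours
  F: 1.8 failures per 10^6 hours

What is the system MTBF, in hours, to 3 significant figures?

1710

Series of exponential components: λ_sys = Σ λ_i
λ_sys = 0.00010 + 0.0000012 + 0.00047 + 0.0000032 + 0.0000074 + 0.0000018 = 5.8360e-04 /h
MTBF = 1 / λ_sys = 1710 h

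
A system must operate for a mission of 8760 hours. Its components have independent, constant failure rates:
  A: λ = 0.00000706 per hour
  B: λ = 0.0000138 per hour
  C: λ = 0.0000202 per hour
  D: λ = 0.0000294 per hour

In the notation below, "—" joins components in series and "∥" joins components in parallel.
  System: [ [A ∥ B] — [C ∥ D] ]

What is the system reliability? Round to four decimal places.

0.9566

R(A) = exp(−0.00000706 × 8760) = 0.940028
R(B) = exp(−0.0000138 × 8760) = 0.886133
R(C) = exp(−0.0000202 × 8760) = 0.837820
R(D) = exp(−0.0000294 × 8760) = 0.772948
Parallel (A and B): 1 − (1 − 0.940028)(1 − 0.886133) = 0.993171
Parallel (C and D): 1 − (1 − 0.837820)(1 − 0.772948) = 0.963177
Series ([0.993171] and [0.963177]): 0.993171 × 0.963177 = 0.9566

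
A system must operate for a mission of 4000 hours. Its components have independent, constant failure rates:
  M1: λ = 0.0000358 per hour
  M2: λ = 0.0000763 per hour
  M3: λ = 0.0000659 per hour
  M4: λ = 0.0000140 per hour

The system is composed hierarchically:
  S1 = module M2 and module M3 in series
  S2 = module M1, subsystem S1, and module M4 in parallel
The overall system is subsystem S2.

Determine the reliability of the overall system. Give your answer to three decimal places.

R(M1) = exp(−0.0000358 × 4000) = 0.86658
R(M2) = exp(−0.0000763 × 4000) = 0.73698
R(M3) = exp(−0.0000659 × 4000) = 0.76828
R(M4) = exp(−0.0000140 × 4000) = 0.94554
Series (M2 and M3): 0.73698 × 0.76828 = 0.56621
Parallel (M1, [0.56621], and M4): 1 − (1 − 0.86658)(1 − 0.56621)(1 − 0.94554) = 0.997

0.997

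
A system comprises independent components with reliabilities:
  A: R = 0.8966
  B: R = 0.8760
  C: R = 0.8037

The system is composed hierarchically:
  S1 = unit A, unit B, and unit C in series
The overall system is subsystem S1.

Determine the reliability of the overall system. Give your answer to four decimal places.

0.6312

Series (A, B, and C): 0.896600 × 0.876000 × 0.803700 = 0.6312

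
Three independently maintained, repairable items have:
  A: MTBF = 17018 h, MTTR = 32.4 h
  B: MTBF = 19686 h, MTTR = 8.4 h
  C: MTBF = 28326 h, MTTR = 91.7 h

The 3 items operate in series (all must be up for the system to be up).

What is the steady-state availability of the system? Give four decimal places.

A(A) = MTBF/(MTBF+MTTR) = 17018/(17018+32.4) = 0.998100
A(B) = MTBF/(MTBF+MTTR) = 19686/(19686+8.4) = 0.999573
A(C) = MTBF/(MTBF+MTTR) = 28326/(28326+91.7) = 0.996773
Series availability: 0.998100 × 0.999573 × 0.996773 = 0.9945

0.9945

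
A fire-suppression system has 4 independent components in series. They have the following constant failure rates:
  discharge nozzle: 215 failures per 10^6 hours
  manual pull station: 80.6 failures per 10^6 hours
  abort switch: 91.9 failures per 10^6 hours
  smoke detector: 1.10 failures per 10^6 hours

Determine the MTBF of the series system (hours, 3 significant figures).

Series of exponential components: λ_sys = Σ λ_i
λ_sys = 0.000215 + 0.0000806 + 0.0000919 + 0.00000110 = 3.8860e-04 /h
MTBF = 1 / λ_sys = 2570 h

2570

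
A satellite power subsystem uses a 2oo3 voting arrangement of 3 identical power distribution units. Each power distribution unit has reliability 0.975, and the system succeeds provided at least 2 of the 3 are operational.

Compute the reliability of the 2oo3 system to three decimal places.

0.998

R = Σ_{i=2}^{3} C(3,i) p^i (1−p)^{3−i} with p = 0.975
C(3,2)·0.975^2·0.025^1 = 0.07130
C(3,3)·0.975^3·0.025^0 = 0.92686
Sum = 0.998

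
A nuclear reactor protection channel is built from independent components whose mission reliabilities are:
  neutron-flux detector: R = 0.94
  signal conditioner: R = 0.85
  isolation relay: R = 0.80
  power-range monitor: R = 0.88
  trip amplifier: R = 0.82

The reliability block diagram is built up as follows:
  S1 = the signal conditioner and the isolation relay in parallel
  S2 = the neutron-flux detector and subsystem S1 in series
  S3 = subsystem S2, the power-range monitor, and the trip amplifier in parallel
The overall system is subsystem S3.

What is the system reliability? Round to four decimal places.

0.9981

Parallel (signal conditioner and isolation relay): 1 − (1 − 0.850000)(1 − 0.800000) = 0.970000
Series (neutron-flux detector and [0.970000]): 0.940000 × 0.970000 = 0.911800
Parallel ([0.911800], power-range monitor, and trip amplifier): 1 − (1 − 0.911800)(1 − 0.880000)(1 − 0.820000) = 0.9981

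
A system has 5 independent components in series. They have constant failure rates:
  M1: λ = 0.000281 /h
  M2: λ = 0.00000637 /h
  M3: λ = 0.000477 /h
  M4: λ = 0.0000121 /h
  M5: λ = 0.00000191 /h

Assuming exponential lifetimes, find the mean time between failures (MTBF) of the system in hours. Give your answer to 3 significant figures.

Series of exponential components: λ_sys = Σ λ_i
λ_sys = 0.000281 + 0.00000637 + 0.000477 + 0.0000121 + 0.00000191 = 7.7838e-04 /h
MTBF = 1 / λ_sys = 1280 h

1280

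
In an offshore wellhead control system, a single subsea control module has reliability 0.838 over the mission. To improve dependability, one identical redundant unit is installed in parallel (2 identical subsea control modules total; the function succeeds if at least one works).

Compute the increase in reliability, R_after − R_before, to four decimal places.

R_before = 0.838
R_after = 1 − (1 − 0.838)^2 = 0.9738
ΔR = 0.9738 − 0.838 = 0.1358

0.1358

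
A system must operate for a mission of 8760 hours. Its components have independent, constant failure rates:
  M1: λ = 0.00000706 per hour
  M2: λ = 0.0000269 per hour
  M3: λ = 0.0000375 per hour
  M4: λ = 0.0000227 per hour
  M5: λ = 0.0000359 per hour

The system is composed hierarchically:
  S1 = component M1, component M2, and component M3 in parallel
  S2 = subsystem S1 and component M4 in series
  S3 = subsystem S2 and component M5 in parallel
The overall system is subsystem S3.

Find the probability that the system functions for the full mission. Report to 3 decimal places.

R(M1) = exp(−0.00000706 × 8760) = 0.94003
R(M2) = exp(−0.0000269 × 8760) = 0.79006
R(M3) = exp(−0.0000375 × 8760) = 0.72000
R(M4) = exp(−0.0000227 × 8760) = 0.81967
R(M5) = exp(−0.0000359 × 8760) = 0.73017
Parallel (M1, M2, and M3): 1 − (1 − 0.94003)(1 − 0.79006)(1 − 0.72000) = 0.99647
Series ([0.99647] and M4): 0.99647 × 0.81967 = 0.81678
Parallel ([0.81678] and M5): 1 − (1 − 0.81678)(1 − 0.73017) = 0.951

0.951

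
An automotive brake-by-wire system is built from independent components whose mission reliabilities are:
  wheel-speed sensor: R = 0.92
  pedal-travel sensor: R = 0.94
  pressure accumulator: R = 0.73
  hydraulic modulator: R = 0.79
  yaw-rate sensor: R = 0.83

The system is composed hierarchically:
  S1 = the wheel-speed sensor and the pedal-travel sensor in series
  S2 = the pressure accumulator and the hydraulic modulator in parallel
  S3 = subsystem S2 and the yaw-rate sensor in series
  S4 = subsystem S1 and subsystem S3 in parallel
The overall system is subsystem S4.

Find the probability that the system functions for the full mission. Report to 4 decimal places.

0.9707

Series (wheel-speed sensor and pedal-travel sensor): 0.920000 × 0.940000 = 0.864800
Parallel (pressure accumulator and hydraulic modulator): 1 − (1 − 0.730000)(1 − 0.790000) = 0.943300
Series ([0.943300] and yaw-rate sensor): 0.943300 × 0.830000 = 0.782939
Parallel ([0.864800] and [0.782939]): 1 − (1 − 0.864800)(1 − 0.782939) = 0.9707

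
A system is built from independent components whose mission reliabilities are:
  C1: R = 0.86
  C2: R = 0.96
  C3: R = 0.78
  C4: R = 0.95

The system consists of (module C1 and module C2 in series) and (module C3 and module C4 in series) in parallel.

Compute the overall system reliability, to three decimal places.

0.955

Series (C1 and C2): 0.86000 × 0.96000 = 0.82560
Series (C3 and C4): 0.78000 × 0.95000 = 0.74100
Parallel ([0.82560] and [0.74100]): 1 − (1 − 0.82560)(1 − 0.74100) = 0.955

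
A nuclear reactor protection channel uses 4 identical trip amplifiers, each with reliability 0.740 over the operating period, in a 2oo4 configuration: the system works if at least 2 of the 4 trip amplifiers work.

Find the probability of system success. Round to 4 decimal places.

0.9434

R = Σ_{i=2}^{4} C(4,i) p^i (1−p)^{4−i} with p = 0.740
C(4,2)·0.740^2·0.260^2 = 0.222107
C(4,3)·0.740^3·0.260^1 = 0.421433
C(4,4)·0.740^4·0.260^0 = 0.299866
Sum = 0.9434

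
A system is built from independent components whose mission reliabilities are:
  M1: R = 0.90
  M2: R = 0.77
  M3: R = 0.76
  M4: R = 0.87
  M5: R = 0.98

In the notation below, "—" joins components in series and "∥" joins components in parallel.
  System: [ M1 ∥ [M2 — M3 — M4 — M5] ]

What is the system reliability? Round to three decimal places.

Series (M2, M3, M4, and M5): 0.77000 × 0.76000 × 0.87000 × 0.98000 = 0.49894
Parallel (M1 and [0.49894]): 1 − (1 − 0.90000)(1 − 0.49894) = 0.950

0.950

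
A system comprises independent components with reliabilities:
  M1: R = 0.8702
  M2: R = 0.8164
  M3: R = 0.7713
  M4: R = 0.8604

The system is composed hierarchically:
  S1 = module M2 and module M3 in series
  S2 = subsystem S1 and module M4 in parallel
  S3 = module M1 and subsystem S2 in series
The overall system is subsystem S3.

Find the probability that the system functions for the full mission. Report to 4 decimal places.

0.8252

Series (M2 and M3): 0.816400 × 0.771300 = 0.629689
Parallel ([0.629689] and M4): 1 − (1 − 0.629689)(1 − 0.860400) = 0.948305
Series (M1 and [0.948305]): 0.870200 × 0.948305 = 0.8252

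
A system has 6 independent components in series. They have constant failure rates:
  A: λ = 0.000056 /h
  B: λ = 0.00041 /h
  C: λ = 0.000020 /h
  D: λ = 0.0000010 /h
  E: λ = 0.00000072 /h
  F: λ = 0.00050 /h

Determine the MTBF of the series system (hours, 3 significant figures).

1010

Series of exponential components: λ_sys = Σ λ_i
λ_sys = 0.000056 + 0.00041 + 0.000020 + 0.0000010 + 0.00000072 + 0.00050 = 9.8772e-04 /h
MTBF = 1 / λ_sys = 1010 h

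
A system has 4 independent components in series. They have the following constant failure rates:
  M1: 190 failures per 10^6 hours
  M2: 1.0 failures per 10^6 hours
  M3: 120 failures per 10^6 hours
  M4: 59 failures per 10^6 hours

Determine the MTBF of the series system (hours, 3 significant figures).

2700

Series of exponential components: λ_sys = Σ λ_i
λ_sys = 0.00019 + 0.0000010 + 0.00012 + 0.000059 = 3.7000e-04 /h
MTBF = 1 / λ_sys = 2700 h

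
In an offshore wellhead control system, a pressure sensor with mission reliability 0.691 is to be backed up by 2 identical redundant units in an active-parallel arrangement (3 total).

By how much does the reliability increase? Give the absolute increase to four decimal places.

0.2795

R_before = 0.691
R_after = 1 − (1 − 0.691)^3 = 0.9705
ΔR = 0.9705 − 0.691 = 0.2795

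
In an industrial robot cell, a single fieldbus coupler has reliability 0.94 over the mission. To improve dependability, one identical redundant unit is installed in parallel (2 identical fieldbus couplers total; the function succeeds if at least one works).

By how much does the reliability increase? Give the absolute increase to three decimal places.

0.056

R_before = 0.94
R_after = 1 − (1 − 0.94)^2 = 0.996
ΔR = 0.996 − 0.94 = 0.056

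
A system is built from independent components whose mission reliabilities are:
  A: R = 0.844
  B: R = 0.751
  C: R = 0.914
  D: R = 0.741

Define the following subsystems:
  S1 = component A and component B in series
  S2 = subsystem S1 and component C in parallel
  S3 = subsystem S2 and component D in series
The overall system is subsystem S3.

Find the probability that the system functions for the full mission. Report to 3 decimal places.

Series (A and B): 0.84400 × 0.75100 = 0.63384
Parallel ([0.63384] and C): 1 − (1 − 0.63384)(1 − 0.91400) = 0.96851
Series ([0.96851] and D): 0.96851 × 0.74100 = 0.718

0.718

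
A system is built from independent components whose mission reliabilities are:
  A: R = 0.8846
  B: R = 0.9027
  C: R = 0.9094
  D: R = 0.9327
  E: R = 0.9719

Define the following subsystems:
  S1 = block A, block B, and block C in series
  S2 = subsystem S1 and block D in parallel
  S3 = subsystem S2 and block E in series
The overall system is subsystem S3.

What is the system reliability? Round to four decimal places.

0.9540

Series (A, B, and C): 0.884600 × 0.902700 × 0.909400 = 0.726182
Parallel ([0.726182] and D): 1 − (1 − 0.726182)(1 − 0.932700) = 0.981572
Series ([0.981572] and E): 0.981572 × 0.971900 = 0.9540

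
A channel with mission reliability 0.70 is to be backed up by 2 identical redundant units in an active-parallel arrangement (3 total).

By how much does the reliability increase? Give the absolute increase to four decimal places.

0.2730

R_before = 0.70
R_after = 1 − (1 − 0.70)^3 = 0.9730
ΔR = 0.9730 − 0.70 = 0.2730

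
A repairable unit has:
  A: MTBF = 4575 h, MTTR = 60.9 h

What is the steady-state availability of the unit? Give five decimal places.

A(A) = MTBF/(MTBF+MTTR) = 4575/(4575+60.9) = 0.98686

0.98686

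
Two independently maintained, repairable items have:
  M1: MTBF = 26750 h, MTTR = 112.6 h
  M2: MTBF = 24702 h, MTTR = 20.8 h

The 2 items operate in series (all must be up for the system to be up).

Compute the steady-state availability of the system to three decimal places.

A(M1) = MTBF/(MTBF+MTTR) = 26750/(26750+112.6) = 0.995808
A(M2) = MTBF/(MTBF+MTTR) = 24702/(24702+20.8) = 0.999159
Series availability: 0.995808 × 0.999159 = 0.995

0.995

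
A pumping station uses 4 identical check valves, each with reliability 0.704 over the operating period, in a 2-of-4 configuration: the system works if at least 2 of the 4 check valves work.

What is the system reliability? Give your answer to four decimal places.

R = Σ_{i=2}^{4} C(4,i) p^i (1−p)^{4−i} with p = 0.704
C(4,2)·0.704^2·0.296^2 = 0.260543
C(4,3)·0.704^3·0.296^1 = 0.413114
C(4,4)·0.704^4·0.296^0 = 0.245635
Sum = 0.9193

0.9193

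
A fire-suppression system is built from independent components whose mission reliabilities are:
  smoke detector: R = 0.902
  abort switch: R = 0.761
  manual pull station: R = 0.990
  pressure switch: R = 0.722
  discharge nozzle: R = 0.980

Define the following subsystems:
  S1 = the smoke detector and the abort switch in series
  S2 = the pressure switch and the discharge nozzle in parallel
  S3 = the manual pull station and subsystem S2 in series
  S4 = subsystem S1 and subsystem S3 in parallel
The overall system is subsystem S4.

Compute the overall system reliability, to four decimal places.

Series (smoke detector and abort switch): 0.902000 × 0.761000 = 0.686422
Parallel (pressure switch and discharge nozzle): 1 − (1 − 0.722000)(1 − 0.980000) = 0.994440
Series (manual pull station and [0.994440]): 0.990000 × 0.994440 = 0.984496
Parallel ([0.686422] and [0.984496]): 1 − (1 − 0.686422)(1 − 0.984496) = 0.9951

0.9951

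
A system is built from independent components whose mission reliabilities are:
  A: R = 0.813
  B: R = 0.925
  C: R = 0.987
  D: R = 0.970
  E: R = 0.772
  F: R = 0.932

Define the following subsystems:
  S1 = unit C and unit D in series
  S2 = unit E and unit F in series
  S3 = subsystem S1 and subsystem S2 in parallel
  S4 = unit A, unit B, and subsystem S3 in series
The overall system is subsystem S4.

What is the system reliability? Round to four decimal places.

0.7430

Series (C and D): 0.987000 × 0.970000 = 0.957390
Series (E and F): 0.772000 × 0.932000 = 0.719504
Parallel ([0.957390] and [0.719504]): 1 − (1 − 0.957390)(1 − 0.719504) = 0.988048
Series (A, B, and [0.988048]): 0.813000 × 0.925000 × 0.988048 = 0.7430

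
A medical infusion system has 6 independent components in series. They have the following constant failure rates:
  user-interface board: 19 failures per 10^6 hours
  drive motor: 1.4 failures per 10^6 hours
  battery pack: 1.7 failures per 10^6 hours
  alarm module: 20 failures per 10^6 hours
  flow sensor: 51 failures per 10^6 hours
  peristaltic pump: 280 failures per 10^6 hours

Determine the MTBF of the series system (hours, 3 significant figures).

2680

Series of exponential components: λ_sys = Σ λ_i
λ_sys = 0.000019 + 0.0000014 + 0.0000017 + 0.000020 + 0.000051 + 0.00028 = 3.7310e-04 /h
MTBF = 1 / λ_sys = 2680 h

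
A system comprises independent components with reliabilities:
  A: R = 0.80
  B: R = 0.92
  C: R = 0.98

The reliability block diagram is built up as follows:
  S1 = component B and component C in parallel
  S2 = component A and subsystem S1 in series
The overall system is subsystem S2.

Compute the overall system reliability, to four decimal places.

0.7987

Parallel (B and C): 1 − (1 − 0.920000)(1 − 0.980000) = 0.998400
Series (A and [0.998400]): 0.800000 × 0.998400 = 0.7987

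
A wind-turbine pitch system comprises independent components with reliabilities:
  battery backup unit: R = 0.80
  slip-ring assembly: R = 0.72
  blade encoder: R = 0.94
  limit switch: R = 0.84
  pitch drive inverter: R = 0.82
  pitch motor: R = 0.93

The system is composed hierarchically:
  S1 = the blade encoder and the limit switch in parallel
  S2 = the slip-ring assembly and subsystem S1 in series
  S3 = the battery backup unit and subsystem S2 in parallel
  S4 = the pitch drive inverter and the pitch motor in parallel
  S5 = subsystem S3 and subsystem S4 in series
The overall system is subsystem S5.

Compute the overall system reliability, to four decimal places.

Parallel (blade encoder and limit switch): 1 − (1 − 0.940000)(1 − 0.840000) = 0.990400
Series (slip-ring assembly and [0.990400]): 0.720000 × 0.990400 = 0.713088
Parallel (battery backup unit and [0.713088]): 1 − (1 − 0.800000)(1 − 0.713088) = 0.942618
Parallel (pitch drive inverter and pitch motor): 1 − (1 − 0.820000)(1 − 0.930000) = 0.987400
Series ([0.942618] and [0.987400]): 0.942618 × 0.987400 = 0.9307

0.9307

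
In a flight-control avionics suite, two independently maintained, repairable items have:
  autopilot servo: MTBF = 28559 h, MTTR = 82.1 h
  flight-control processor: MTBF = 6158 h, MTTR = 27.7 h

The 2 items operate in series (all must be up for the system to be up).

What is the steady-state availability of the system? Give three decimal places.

0.993

A(autopilot servo) = MTBF/(MTBF+MTTR) = 28559/(28559+82.1) = 0.997133
A(flight-control processor) = MTBF/(MTBF+MTTR) = 6158/(6158+27.7) = 0.995522
Series availability: 0.997133 × 0.995522 = 0.993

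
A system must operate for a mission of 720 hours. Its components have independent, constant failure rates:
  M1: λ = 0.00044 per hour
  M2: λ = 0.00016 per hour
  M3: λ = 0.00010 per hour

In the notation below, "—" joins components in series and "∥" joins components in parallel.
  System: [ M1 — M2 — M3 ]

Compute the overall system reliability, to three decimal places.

0.604

R(M1) = exp(−0.00044 × 720) = 0.72848
R(M2) = exp(−0.00016 × 720) = 0.89119
R(M3) = exp(−0.00010 × 720) = 0.93053
Series (M1, M2, and M3): 0.72848 × 0.89119 × 0.93053 = 0.604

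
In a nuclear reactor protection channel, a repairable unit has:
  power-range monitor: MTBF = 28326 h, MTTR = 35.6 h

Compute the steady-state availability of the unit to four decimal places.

0.9987

A(power-range monitor) = MTBF/(MTBF+MTTR) = 28326/(28326+35.6) = 0.9987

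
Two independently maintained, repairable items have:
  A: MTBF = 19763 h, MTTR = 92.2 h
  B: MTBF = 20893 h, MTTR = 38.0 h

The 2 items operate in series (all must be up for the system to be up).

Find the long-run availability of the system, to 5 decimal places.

0.99355

A(A) = MTBF/(MTBF+MTTR) = 19763/(19763+92.2) = 0.995356
A(B) = MTBF/(MTBF+MTTR) = 20893/(20893+38.0) = 0.998185
Series availability: 0.995356 × 0.998185 = 0.99355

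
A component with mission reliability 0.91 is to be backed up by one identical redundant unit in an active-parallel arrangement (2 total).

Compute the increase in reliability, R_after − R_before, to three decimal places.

0.082

R_before = 0.91
R_after = 1 − (1 − 0.91)^2 = 0.992
ΔR = 0.992 − 0.91 = 0.082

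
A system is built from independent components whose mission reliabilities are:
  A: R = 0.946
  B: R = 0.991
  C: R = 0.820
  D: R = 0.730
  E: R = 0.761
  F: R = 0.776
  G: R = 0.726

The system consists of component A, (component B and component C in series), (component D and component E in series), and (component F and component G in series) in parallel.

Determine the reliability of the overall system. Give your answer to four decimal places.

Series (B and C): 0.991000 × 0.820000 = 0.812620
Series (D and E): 0.730000 × 0.761000 = 0.555530
Series (F and G): 0.776000 × 0.726000 = 0.563376
Parallel (A, [0.812620], [0.555530], and [0.563376]): 1 − (1 − 0.946000)(1 − 0.812620)(1 − 0.555530)(1 − 0.563376) = 0.9980

0.9980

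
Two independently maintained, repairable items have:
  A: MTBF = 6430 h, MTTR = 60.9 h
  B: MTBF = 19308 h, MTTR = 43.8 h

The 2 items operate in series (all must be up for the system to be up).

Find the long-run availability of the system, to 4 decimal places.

A(A) = MTBF/(MTBF+MTTR) = 6430/(6430+60.9) = 0.990618
A(B) = MTBF/(MTBF+MTTR) = 19308/(19308+43.8) = 0.997737
Series availability: 0.990618 × 0.997737 = 0.9884

0.9884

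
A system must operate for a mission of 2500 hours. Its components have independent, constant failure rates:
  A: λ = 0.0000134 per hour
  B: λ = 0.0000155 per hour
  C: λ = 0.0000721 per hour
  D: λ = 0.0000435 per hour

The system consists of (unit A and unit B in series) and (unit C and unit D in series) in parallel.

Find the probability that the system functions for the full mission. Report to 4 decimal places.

R(A) = exp(−0.0000134 × 2500) = 0.967055
R(B) = exp(−0.0000155 × 2500) = 0.961991
R(C) = exp(−0.0000721 × 2500) = 0.835061
R(D) = exp(−0.0000435 × 2500) = 0.896955
Series (A and B): 0.967055 × 0.961991 = 0.930298
Series (C and D): 0.835061 × 0.896955 = 0.749012
Parallel ([0.930298] and [0.749012]): 1 − (1 − 0.930298)(1 − 0.749012) = 0.9825

0.9825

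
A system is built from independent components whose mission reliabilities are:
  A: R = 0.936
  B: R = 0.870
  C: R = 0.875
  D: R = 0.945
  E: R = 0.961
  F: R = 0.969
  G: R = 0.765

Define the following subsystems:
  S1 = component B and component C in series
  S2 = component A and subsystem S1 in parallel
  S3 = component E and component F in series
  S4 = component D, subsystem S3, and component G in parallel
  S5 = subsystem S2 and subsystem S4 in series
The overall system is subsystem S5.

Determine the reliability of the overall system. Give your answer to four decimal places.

0.9838

Series (B and C): 0.870000 × 0.875000 = 0.761250
Parallel (A and [0.761250]): 1 − (1 − 0.936000)(1 − 0.761250) = 0.984720
Series (E and F): 0.961000 × 0.969000 = 0.931209
Parallel (D, [0.931209], and G): 1 − (1 − 0.945000)(1 − 0.931209)(1 − 0.765000) = 0.999111
Series ([0.984720] and [0.999111]): 0.984720 × 0.999111 = 0.9838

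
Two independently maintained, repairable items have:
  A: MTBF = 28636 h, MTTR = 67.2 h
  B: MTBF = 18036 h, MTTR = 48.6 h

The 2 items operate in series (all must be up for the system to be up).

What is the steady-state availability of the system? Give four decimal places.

A(A) = MTBF/(MTBF+MTTR) = 28636/(28636+67.2) = 0.997659
A(B) = MTBF/(MTBF+MTTR) = 18036/(18036+48.6) = 0.997313
Series availability: 0.997659 × 0.997313 = 0.9950

0.9950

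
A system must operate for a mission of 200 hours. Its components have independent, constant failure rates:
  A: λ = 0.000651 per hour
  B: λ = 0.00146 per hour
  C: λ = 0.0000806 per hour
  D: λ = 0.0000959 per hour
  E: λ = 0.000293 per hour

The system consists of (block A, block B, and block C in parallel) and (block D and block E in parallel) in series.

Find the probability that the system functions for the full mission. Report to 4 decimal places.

R(A) = exp(−0.000651 × 200) = 0.877920
R(B) = exp(−0.00146 × 200) = 0.746769
R(C) = exp(−0.0000806 × 200) = 0.984009
R(D) = exp(−0.0000959 × 200) = 0.981003
R(E) = exp(−0.000293 × 200) = 0.943084
Parallel (A, B, and C): 1 − (1 − 0.877920)(1 − 0.746769)(1 − 0.984009) = 0.999506
Parallel (D and E): 1 − (1 − 0.981003)(1 − 0.943084) = 0.998919
Series ([0.999506] and [0.998919]): 0.999506 × 0.998919 = 0.9984

0.9984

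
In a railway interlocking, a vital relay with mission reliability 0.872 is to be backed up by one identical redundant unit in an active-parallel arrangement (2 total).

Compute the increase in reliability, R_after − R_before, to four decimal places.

R_before = 0.872
R_after = 1 − (1 − 0.872)^2 = 0.9836
ΔR = 0.9836 − 0.872 = 0.1116

0.1116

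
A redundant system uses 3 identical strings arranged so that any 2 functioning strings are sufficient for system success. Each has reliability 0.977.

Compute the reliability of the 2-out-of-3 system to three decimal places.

0.998

R = Σ_{i=2}^{3} C(3,i) p^i (1−p)^{3−i} with p = 0.977
C(3,2)·0.977^2·0.023^1 = 0.06586
C(3,3)·0.977^3·0.023^0 = 0.93257
Sum = 0.998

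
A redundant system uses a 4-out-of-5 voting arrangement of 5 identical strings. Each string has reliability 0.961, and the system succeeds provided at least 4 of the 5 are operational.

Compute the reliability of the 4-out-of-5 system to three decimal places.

0.986

R = Σ_{i=4}^{5} C(5,i) p^i (1−p)^{5−i} with p = 0.961
C(5,4)·0.961^4·0.039^1 = 0.16631
C(5,5)·0.961^5·0.039^0 = 0.81963
Sum = 0.986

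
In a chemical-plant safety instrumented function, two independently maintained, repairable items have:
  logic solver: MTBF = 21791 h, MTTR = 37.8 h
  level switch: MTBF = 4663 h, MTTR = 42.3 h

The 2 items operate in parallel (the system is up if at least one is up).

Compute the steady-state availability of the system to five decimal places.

A(logic solver) = MTBF/(MTBF+MTTR) = 21791/(21791+37.8) = 0.998268
A(level switch) = MTBF/(MTBF+MTTR) = 4663/(4663+42.3) = 0.991010
Parallel availability: 1 − (1 − 0.998268)(1 − 0.991010) = 0.99998

0.99998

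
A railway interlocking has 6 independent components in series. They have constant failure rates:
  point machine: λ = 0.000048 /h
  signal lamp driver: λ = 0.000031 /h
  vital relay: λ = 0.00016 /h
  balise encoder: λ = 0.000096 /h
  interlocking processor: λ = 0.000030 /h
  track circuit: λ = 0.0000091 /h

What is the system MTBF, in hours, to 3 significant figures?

Series of exponential components: λ_sys = Σ λ_i
λ_sys = 0.000048 + 0.000031 + 0.00016 + 0.000096 + 0.000030 + 0.0000091 = 3.7410e-04 /h
MTBF = 1 / λ_sys = 2670 h

2670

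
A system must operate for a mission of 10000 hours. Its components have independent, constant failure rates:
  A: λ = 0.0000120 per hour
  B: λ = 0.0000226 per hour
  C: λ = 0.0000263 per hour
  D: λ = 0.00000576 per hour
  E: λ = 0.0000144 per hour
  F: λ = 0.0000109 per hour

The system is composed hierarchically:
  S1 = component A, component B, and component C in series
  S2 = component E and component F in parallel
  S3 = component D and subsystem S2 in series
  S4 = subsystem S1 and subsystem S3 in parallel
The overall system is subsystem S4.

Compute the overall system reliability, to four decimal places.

0.9685

R(A) = exp(−0.0000120 × 10000) = 0.886920
R(B) = exp(−0.0000226 × 10000) = 0.797718
R(C) = exp(−0.0000263 × 10000) = 0.768742
R(D) = exp(−0.00000576 × 10000) = 0.944027
R(E) = exp(−0.0000144 × 10000) = 0.865888
R(F) = exp(−0.0000109 × 10000) = 0.896730
Series (A, B, and C): 0.886920 × 0.797718 × 0.768742 = 0.543894
Parallel (E and F): 1 − (1 − 0.865888)(1 − 0.896730) = 0.986150
Series (D and [0.986150]): 0.944027 × 0.986150 = 0.930952
Parallel ([0.543894] and [0.930952]): 1 − (1 − 0.543894)(1 − 0.930952) = 0.9685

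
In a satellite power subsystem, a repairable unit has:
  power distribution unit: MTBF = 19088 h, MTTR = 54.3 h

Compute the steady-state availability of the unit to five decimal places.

A(power distribution unit) = MTBF/(MTBF+MTTR) = 19088/(19088+54.3) = 0.99716

0.99716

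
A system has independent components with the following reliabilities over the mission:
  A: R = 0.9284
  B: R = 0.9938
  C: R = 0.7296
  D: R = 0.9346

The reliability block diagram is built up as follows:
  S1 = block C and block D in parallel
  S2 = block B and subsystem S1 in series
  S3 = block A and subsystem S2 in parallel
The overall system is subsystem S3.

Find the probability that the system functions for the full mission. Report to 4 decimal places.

0.9983

Parallel (C and D): 1 − (1 − 0.729600)(1 − 0.934600) = 0.982316
Series (B and [0.982316]): 0.993800 × 0.982316 = 0.976226
Parallel (A and [0.976226]): 1 − (1 − 0.928400)(1 − 0.976226) = 0.9983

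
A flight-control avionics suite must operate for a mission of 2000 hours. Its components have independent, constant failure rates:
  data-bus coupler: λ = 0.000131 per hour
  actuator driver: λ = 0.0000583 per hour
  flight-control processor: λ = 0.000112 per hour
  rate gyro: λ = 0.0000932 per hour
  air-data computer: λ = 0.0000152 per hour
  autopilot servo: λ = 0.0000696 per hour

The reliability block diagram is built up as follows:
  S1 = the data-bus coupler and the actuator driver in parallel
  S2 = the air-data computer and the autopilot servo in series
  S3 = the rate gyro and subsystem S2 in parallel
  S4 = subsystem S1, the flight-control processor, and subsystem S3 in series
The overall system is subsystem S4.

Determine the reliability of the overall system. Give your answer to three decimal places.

R(data-bus coupler) = exp(−0.000131 × 2000) = 0.76951
R(actuator driver) = exp(−0.0000583 × 2000) = 0.88994
R(flight-control processor) = exp(−0.000112 × 2000) = 0.79932
R(rate gyro) = exp(−0.0000932 × 2000) = 0.82994
R(air-data computer) = exp(−0.0000152 × 2000) = 0.97006
R(autopilot servo) = exp(−0.0000696 × 2000) = 0.87005
Parallel (data-bus coupler and actuator driver): 1 − (1 − 0.76951)(1 − 0.88994) = 0.97463
Series (air-data computer and autopilot servo): 0.97006 × 0.87005 = 0.84400
Parallel (rate gyro and [0.84400]): 1 − (1 − 0.82994)(1 − 0.84400) = 0.97347
Series ([0.97463], flight-control processor, and [0.97347]): 0.97463 × 0.79932 × 0.97347 = 0.758

0.758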